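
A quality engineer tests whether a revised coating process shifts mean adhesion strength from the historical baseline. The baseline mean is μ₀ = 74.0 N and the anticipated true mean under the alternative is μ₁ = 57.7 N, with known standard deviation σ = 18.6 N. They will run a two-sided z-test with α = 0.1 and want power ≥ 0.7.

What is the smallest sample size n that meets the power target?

n = 7

Standardized effect: d = |μ₁ − μ₀| / σ = |57.7 − 74.0| / 18.6 = 0.8763
Set Φ(δ − 1.645) = 0.7; then δ − 1.645 = Φ⁻¹(0.7) = 0.524, giving δ = 2.169.
(The Φ(−δ − z_{α/2}) term is vanishingly small for δ > 0 and is dropped in the standard sample-size formula.)
δ = d·√n ⇒ n = (δ/d)² = (2.169 / 0.8763)² = 6.13.
Rounding up, n = 7.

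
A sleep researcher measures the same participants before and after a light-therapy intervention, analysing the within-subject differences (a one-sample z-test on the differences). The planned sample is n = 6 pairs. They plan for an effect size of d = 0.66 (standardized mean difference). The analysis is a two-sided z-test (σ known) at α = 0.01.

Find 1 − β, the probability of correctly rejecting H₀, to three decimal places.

Power ≈ 0.169

Noncentrality parameter: δ = d·√n = 0.66 × √6 = 1.6167
Two-sided α = 0.01 → critical value z_{0.005} = 2.576.
Power = Φ(δ − 2.576) + Φ(−δ − 2.576) = Φ(-0.959) + Φ(-4.192) = 0.1687 + 0.0000 = 0.1688.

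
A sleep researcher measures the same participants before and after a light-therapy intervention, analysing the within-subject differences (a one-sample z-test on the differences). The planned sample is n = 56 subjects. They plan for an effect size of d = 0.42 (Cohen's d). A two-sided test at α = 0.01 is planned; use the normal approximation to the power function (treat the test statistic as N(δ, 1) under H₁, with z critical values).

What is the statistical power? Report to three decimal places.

Noncentrality parameter: δ = d·√n = 0.42 × √56 = 3.1430
Two-sided α = 0.01 → critical value z_{0.005} = 2.576.
Power = Φ(δ − 2.576) + Φ(−δ − 2.576) = Φ(0.567) + Φ(-5.719) = 0.7147 + 0.0000 = 0.7147.

Power ≈ 0.715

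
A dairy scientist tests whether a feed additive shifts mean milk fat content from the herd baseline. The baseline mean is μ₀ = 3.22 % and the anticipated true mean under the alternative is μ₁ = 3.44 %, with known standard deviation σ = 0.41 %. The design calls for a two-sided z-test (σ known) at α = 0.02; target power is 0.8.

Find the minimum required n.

n = 35

Standardized effect: d = |μ₁ − μ₀| / σ = |3.44 − 3.22| / 0.41 = 0.5366
For power 0.8 need Φ(δ − z_{0.01}) = 0.8, so δ = z_{0.01} + z_{0.20} = 2.326 + 0.842 = 3.168.
(Ignoring the negligible lower-tail rejection probability gives the usual closed-form inversion.)
δ = d·√n ⇒ n = (δ/d)² = (3.168 / 0.5366)² = 34.86.
Rounding up, n = 35.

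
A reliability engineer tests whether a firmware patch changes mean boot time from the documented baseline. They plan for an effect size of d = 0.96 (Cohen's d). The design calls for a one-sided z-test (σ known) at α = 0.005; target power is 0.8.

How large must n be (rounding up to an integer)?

n = 13

Set Φ(δ − 2.576) = 0.8; then δ − 2.576 = Φ⁻¹(0.8) = 0.842, giving δ = 3.417.
δ = d·√n ⇒ n = (δ/d)² = (3.417 / 0.96)² = 12.67.
Round up to the next whole unit.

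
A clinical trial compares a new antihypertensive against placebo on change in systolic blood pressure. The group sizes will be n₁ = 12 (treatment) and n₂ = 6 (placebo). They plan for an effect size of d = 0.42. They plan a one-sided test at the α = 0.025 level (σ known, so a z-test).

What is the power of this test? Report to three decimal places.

Noncentrality parameter: λ = d / √(1/n₁ + 1/n₂) = 0.42 / √(1/12 + 1/6) = 0.8400
Critical value for a one-sided test at α = 0.025: z_α = 1.960.
Power = Φ(λ − 1.960) = Φ(-1.120) = 0.1314.

Power ≈ 0.131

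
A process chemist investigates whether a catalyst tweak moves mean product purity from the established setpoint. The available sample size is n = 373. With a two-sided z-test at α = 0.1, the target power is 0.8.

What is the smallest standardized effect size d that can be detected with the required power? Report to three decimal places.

d ≈ 0.129

Need Φ(δ − 1.645) = 0.8, so δ = 1.645 + 0.842 = 2.486.
(The second rejection-region term Φ(−δ − z_{α/2}) is negligible and dropped.)
δ = d·√n ⇒ d = δ/√n = 2.486/√373 = 0.1287.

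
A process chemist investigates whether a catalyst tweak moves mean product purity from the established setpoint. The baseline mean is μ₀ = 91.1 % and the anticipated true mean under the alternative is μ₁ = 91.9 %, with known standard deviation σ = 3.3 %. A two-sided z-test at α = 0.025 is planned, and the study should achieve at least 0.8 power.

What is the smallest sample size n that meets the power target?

Standardized effect: d = |μ₁ − μ₀| / σ = |91.9 − 91.1| / 3.3 = 0.2424
Set Φ(δ − 2.241) = 0.8; then δ − 2.241 = Φ⁻¹(0.8) = 0.842, giving δ = 3.083.
(For δ > 0 the lower-tail rejection region contributes negligibly to power, so the one-term inversion is standard.)
δ = d·√n ⇒ n = (δ/d)² = (3.083 / 0.2424)² = 161.73.
Round up to the next whole unit.

n = 162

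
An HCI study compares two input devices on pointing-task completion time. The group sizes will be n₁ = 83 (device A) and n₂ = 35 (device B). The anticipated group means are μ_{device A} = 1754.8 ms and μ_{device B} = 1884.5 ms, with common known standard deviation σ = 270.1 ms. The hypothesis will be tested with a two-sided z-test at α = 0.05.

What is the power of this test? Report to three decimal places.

Power ≈ 0.664

Standardized effect: d = |μ_{device A} − μ_{device B}| / σ = |1754.8 − 1884.5| / 270.1 = 0.4802
Noncentrality parameter: λ = d / √(1/n₁ + 1/n₂) = 0.4802 / √(1/83 + 1/35) = 2.3826
Two-sided α = 0.05 → critical value z_{0.025} = 1.960.
Power = Φ(λ − 1.960) + Φ(−λ − 1.960) = Φ(0.423) + Φ(-4.343) = 0.6637 + 0.0000 = 0.6637.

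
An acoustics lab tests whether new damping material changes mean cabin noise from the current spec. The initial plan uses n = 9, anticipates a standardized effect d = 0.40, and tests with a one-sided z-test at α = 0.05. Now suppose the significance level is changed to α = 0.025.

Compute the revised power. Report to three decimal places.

δ = d·√n = 0.40 × √9 = 1.2000 (unchanged). New critical value: z_{0.025} = 1.960.
Revised power = P(Z > 1.960 − δ) = Φ(-0.760) = 0.2236.

Power ≈ 0.224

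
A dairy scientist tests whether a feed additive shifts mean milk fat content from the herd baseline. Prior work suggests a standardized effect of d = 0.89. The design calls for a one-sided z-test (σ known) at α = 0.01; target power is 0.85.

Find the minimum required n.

n = 15

For power 0.85 need Φ(δ − z_{0.01}) = 0.85, so δ = z_{0.01} + z_{0.15} = 2.326 + 1.036 = 3.363.
δ = d·√n ⇒ n = (δ/d)² = (3.363 / 0.89)² = 14.28.
Rounding up, n = 15.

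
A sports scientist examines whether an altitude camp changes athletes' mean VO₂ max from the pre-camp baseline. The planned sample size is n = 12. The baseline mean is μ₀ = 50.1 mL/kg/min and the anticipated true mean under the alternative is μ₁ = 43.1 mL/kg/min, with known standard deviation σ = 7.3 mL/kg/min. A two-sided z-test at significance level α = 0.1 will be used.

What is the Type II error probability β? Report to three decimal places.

β ≈ 0.047

Standardized effect: d = |μ₁ − μ₀| / σ = |43.1 − 50.1| / 7.3 = 0.9589
Noncentrality parameter: δ = d·√n = 0.9589 × √12 = 3.3217
Two-sided α = 0.1 → critical value z_{0.05} = 1.645.
Power = Φ(δ − 1.645) + Φ(−δ − 1.645) = Φ(1.677) + Φ(-4.967) = 0.9532 + 0.0000 = 0.9532.
Type II error: β = 1 − power = 1 − 0.9532 = 0.0468.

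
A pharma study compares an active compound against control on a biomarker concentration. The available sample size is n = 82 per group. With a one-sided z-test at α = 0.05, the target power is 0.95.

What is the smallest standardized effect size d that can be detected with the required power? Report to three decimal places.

d ≈ 0.514

Required noncentrality: δ = z_{0.05} + z_{0.05} = 1.645 + 1.645 = 3.290.
δ = d·√(n/2) ⇒ d = δ/√(n/2) = 3.290/√(82/2) = 0.5138.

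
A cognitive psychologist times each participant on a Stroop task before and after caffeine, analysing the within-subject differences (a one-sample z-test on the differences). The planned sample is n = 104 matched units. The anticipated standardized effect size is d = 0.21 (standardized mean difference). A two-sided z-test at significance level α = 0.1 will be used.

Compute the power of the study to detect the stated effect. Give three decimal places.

Noncentrality parameter: δ = d·√n = 0.21 × √104 = 2.1416
Critical value for a two-sided test at α = 0.1: z_{α/2} = 1.645.
Power = Φ(δ − 1.645) + Φ(−δ − 1.645) = Φ(0.497) + Φ(-3.786) = 0.6903 + 0.0001 = 0.6904.

Power ≈ 0.690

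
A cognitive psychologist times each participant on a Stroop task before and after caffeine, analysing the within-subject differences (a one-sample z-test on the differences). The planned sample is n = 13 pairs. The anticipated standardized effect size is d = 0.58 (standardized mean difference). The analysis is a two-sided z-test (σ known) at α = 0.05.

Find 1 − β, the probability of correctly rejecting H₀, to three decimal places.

Power ≈ 0.552

Noncentrality parameter: δ = d·√n = 0.58 × √13 = 2.0912
Critical value for a two-sided test at α = 0.05: z_{α/2} = 1.960.
Power = Φ(δ − 1.960) + Φ(−δ − 1.960) = Φ(0.131) + Φ(-4.051) = 0.5522 + 0.0000 = 0.5522.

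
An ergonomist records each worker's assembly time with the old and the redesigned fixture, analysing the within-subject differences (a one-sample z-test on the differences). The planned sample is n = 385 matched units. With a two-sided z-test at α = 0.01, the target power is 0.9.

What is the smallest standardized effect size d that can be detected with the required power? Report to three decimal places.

d ≈ 0.197

Required noncentrality: δ = z_{0.005} + z_{0.10} = 2.576 + 1.282 = 3.857.
(Lower-tail contribution to power is negligible for δ > 0.)
δ = d·√n ⇒ d = δ/√n = 3.857/√385 = 0.1966.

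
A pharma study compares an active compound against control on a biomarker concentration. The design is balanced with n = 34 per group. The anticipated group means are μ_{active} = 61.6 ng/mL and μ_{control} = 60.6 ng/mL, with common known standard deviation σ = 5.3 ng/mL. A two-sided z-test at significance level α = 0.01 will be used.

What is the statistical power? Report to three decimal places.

Power ≈ 0.036

Standardized effect: d = |μ_{active} − μ_{control}| / σ = |61.6 − 60.6| / 5.3 = 0.1887
Noncentrality parameter: δ = d·√(n/2) = 0.1887 × √(34/2) = 0.7779
Two-sided α = 0.01 → critical value z_{0.005} = 2.576.
Power = Φ(δ − 2.576) + Φ(−δ − 2.576) = Φ(-1.798) + Φ(-3.354) = 0.0361 + 0.0004 = 0.0365.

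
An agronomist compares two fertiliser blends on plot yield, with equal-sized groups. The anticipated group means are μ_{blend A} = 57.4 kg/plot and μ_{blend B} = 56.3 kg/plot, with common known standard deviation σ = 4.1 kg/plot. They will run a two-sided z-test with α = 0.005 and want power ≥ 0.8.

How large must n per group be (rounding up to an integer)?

Standardized effect: d = |μ_{blend A} − μ_{blend B}| / σ = |57.4 − 56.3| / 4.1 = 0.2683
Set Φ(δ − 2.807) = 0.8; then δ − 2.807 = Φ⁻¹(0.8) = 0.842, giving δ = 3.649.
(For δ > 0 the lower-tail rejection region contributes negligibly to power, so the one-term inversion is standard.)
δ = d·√(n/2) ⇒ n = 2(δ/d)² = 2 × (3.649 / 0.2683)² = 369.89.
Rounding up, n = 370 per group.

n = 370 per group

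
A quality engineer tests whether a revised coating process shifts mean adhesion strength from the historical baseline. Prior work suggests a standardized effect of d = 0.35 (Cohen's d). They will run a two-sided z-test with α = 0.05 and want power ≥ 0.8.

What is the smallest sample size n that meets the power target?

Set Φ(δ − 1.960) = 0.8; then δ − 1.960 = Φ⁻¹(0.8) = 0.842, giving δ = 2.802.
(For δ > 0 the lower-tail rejection region contributes negligibly to power, so the one-term inversion is standard.)
δ = d·√n ⇒ n = (δ/d)² = (2.802 / 0.35)² = 64.07.
Rounding up, n = 65.

n = 65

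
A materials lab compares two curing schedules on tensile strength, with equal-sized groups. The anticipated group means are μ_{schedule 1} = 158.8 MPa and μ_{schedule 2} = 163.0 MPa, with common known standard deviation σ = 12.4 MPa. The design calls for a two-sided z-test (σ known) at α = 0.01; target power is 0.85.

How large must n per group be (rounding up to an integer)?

n = 228 per group

Standardized effect: d = |μ_{schedule 1} − μ_{schedule 2}| / σ = |158.8 − 163.0| / 12.4 = 0.3387
Set Φ(δ − 2.576) = 0.85; then δ − 2.576 = Φ⁻¹(0.85) = 1.036, giving δ = 3.612.
(For δ > 0 the lower-tail rejection region contributes negligibly to power, so the one-term inversion is standard.)
δ = d·√(n/2) ⇒ n = 2(δ/d)² = 2 × (3.612 / 0.3387)² = 227.47.
Rounding up, n = 228 per group.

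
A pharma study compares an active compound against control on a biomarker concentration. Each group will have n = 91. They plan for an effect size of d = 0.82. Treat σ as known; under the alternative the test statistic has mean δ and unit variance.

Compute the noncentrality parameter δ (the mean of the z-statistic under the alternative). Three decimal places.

δ = d·√(n/2) = 0.82 × √(91/2) = 5.5312

δ ≈ 5.531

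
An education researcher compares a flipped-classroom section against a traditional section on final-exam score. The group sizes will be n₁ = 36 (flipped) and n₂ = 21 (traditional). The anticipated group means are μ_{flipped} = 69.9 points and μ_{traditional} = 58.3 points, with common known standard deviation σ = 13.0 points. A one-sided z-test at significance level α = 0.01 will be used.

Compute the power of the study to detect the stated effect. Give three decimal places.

Standardized effect: d = |μ_{flipped} − μ_{traditional}| / σ = |69.9 − 58.3| / 13.0 = 0.8923
Noncentrality parameter: δ = d / √(1/n₁ + 1/n₂) = 0.8923 / √(1/36 + 1/21) = 3.2497
Critical value for a one-sided test at α = 0.01: z_α = 2.326.
Power = P(Z > 2.326 − δ) = Φ(0.923) = 0.8221.

Power ≈ 0.822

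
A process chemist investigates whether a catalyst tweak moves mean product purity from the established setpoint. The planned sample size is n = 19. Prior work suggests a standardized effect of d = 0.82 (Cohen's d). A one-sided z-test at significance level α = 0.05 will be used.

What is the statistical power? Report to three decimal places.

Power ≈ 0.973

Noncentrality parameter: δ = d·√n = 0.82 × √19 = 3.5743
One-sided α = 0.05 → critical value z_{0.05} = 1.645.
Power = P(Z > 1.645 − δ) = Φ(1.929) = 0.9732.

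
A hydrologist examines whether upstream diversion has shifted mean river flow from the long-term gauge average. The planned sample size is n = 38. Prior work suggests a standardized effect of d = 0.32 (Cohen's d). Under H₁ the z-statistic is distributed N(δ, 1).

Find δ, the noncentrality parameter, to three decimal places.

The noncentrality parameter scales effect size by the design's sample-size factor: δ = d·√n = 0.32 × √38 = 1.9726

δ ≈ 1.973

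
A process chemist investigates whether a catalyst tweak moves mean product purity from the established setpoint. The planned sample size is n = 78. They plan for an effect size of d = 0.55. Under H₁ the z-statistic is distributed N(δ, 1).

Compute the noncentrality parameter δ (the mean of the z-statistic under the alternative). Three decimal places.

δ = d·√n = 0.55 × √78 = 4.8575

δ ≈ 4.857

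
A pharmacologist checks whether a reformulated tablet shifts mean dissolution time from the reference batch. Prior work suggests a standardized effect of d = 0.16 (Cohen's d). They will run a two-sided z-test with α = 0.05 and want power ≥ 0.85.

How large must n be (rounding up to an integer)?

For power 0.85 need Φ(δ − z_{0.025}) = 0.85, so δ = z_{0.025} + z_{0.15} = 1.960 + 1.036 = 2.996.
(Ignoring the negligible lower-tail rejection probability gives the usual closed-form inversion.)
δ = d·√n ⇒ n = (δ/d)² = (2.996 / 0.16)² = 350.72.
Round up to the next whole unit.

n = 351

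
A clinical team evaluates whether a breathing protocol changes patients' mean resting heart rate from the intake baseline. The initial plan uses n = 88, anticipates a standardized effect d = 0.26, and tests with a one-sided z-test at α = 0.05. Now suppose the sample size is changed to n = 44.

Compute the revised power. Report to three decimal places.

With n = 44: δ = d·√n = 0.26 × √44 = 1.7246. Critical value z_{0.05} = 1.645.
Revised power = P(Z > 1.645 − δ) = Φ(0.080) = 0.5318.

Power ≈ 0.532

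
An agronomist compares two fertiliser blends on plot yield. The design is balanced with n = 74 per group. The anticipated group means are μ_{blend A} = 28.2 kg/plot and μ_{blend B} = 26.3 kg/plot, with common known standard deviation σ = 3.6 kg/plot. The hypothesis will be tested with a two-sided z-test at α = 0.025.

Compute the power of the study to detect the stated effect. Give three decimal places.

Power ≈ 0.834

Standardized effect: d = |μ_{blend A} − μ_{blend B}| / σ = |28.2 − 26.3| / 3.6 = 0.5278
Noncentrality parameter: δ = d·√(n/2) = 0.5278 × √(74/2) = 3.2103
Critical value for a two-sided test at α = 0.025: z_{α/2} = 2.241.
Power = Φ(δ − 2.241) + Φ(−δ − 2.241) = Φ(0.969) + Φ(-5.452) = 0.8337 + 0.0000 = 0.8337.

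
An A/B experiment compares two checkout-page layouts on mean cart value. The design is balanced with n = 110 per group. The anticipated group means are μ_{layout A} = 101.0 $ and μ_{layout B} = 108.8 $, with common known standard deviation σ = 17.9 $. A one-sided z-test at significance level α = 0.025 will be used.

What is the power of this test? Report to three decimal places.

Standardized effect: d = |μ_{layout A} − μ_{layout B}| / σ = |101.0 − 108.8| / 17.9 = 0.4358
Noncentrality parameter: δ = d·√(n/2) = 0.4358 × √(110/2) = 3.2316
Critical value for a one-sided test at α = 0.025: z_α = 1.960.
Power = P(Z > 1.960 − δ) = Φ(1.272) = 0.8983.

Power ≈ 0.898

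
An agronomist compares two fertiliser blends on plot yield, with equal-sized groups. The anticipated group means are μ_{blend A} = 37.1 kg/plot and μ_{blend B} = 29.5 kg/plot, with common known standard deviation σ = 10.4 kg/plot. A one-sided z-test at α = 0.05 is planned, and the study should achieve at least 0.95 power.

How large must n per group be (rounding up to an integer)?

n = 41 per group

Standardized effect: d = |μ_{blend A} − μ_{blend B}| / σ = |37.1 − 29.5| / 10.4 = 0.7308
Set Φ(δ − 1.645) = 0.95; then δ − 1.645 = Φ⁻¹(0.95) = 1.645, giving δ = 3.290.
δ = d·√(n/2) ⇒ n = 2(δ/d)² = 2 × (3.290 / 0.7308)² = 40.53.
Round up to the next whole unit.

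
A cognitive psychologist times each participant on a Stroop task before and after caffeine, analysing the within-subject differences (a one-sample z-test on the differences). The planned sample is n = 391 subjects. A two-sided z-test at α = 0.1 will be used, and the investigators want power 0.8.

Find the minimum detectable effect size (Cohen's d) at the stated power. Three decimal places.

Need Φ(δ − 1.645) = 0.8, so δ = 1.645 + 0.842 = 2.486.
(Lower-tail contribution to power is negligible for δ > 0.)
δ = d·√n ⇒ d = δ/√n = 2.486/√391 = 0.1257.

d ≈ 0.126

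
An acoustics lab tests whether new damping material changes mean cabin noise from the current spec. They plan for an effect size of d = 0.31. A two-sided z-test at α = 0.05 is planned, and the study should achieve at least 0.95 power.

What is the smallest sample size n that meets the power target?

n = 136

Set Φ(δ − 1.960) = 0.95; then δ − 1.960 = Φ⁻¹(0.95) = 1.645, giving δ = 3.605.
(For δ > 0 the lower-tail rejection region contributes negligibly to power, so the one-term inversion is standard.)
δ = d·√n ⇒ n = (δ/d)² = (3.605 / 0.31)² = 135.22.
Round up to the next whole unit.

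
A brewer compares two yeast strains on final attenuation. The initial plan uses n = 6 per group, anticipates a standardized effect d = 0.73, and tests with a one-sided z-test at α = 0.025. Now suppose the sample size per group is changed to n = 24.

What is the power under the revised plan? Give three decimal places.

Power ≈ 0.715

With n = 24 per group: δ = d·√(n/2) = 0.73 × √(24/2) = 2.5288. Critical value z_{0.025} = 1.960.
Revised power = P(Z > 1.960 − δ) = Φ(0.569) = 0.7153.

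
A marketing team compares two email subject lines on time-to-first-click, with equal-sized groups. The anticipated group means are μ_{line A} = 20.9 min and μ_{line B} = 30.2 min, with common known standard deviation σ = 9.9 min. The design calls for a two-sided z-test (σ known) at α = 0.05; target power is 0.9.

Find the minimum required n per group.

Standardized effect: d = |μ_{line A} − μ_{line B}| / σ = |20.9 − 30.2| / 9.9 = 0.9394
Set Φ(δ − 1.960) = 0.9; then δ − 1.960 = Φ⁻¹(0.9) = 1.282, giving δ = 3.242.
(Ignoring the negligible lower-tail rejection probability gives the usual closed-form inversion.)
δ = d·√(n/2) ⇒ n = 2(δ/d)² = 2 × (3.242 / 0.9394)² = 23.81.
Round up to the next whole unit.

n = 24 per group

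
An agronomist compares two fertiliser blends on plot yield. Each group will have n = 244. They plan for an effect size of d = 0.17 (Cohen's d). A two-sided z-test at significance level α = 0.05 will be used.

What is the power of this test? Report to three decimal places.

Noncentrality parameter: δ = d·√(n/2) = 0.17 × √(244/2) = 1.8777
Two-sided α = 0.05 → critical value z_{0.025} = 1.960.
Power = Φ(δ − 1.960) + Φ(−δ − 1.960) = Φ(-0.082) + Φ(-3.838) = 0.4672 + 0.0001 = 0.4673.

Power ≈ 0.467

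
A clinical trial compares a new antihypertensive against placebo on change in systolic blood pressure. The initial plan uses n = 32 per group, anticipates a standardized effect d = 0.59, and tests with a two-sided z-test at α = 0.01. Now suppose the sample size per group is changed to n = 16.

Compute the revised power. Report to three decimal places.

With n = 16 per group: δ = d·√(n/2) = 0.59 × √(16/2) = 1.6688. Critical value z_{0.005} = 2.576.
Revised power = Φ(δ − 2.576) + Φ(−δ − 2.576) = Φ(-0.907) + Φ(-4.245) = 0.1822 + 0.0000 = 0.1822.

Power ≈ 0.182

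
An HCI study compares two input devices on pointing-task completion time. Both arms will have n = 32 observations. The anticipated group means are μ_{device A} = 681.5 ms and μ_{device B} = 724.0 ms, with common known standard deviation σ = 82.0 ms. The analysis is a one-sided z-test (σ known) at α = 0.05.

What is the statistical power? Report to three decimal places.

Power ≈ 0.666

Standardized effect: d = |μ_{device A} − μ_{device B}| / σ = |681.5 − 724.0| / 82.0 = 0.5183
Noncentrality parameter: δ = d·√(n/2) = 0.5183 × √(32/2) = 2.0732
One-sided α = 0.05 → critical value z_{0.05} = 1.645.
Power = Φ(δ − 1.645) = Φ(0.428) = 0.6658.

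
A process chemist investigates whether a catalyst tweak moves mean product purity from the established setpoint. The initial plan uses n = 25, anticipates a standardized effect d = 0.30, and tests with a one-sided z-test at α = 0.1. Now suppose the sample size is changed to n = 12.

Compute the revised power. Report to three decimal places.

Power ≈ 0.404

With n = 12: δ = d·√n = 0.30 × √12 = 1.0392. Critical value z_{0.1} = 1.282.
Revised power = P(Z > 1.282 − δ) = Φ(-0.242) = 0.4043.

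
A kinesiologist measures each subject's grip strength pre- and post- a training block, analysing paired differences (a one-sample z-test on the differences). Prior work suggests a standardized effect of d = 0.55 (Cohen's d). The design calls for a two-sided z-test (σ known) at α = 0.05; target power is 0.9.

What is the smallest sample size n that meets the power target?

Set Φ(δ − 1.960) = 0.9; then δ − 1.960 = Φ⁻¹(0.9) = 1.282, giving δ = 3.242.
(The Φ(−δ − z_{α/2}) term is vanishingly small for δ > 0 and is dropped in the standard sample-size formula.)
δ = d·√n ⇒ n = (δ/d)² = (3.242 / 0.55)² = 34.74.
Rounding up, n = 35.

n = 35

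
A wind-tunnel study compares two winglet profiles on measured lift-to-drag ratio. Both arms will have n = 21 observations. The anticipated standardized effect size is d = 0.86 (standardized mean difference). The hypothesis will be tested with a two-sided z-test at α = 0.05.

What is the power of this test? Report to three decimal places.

Noncentrality parameter: δ = d·√(n/2) = 0.86 × √(21/2) = 2.7867
Critical value for a two-sided test at α = 0.05: z_{α/2} = 1.960.
Power = Φ(δ − 1.960) + Φ(−δ − 1.960) = Φ(0.827) + Φ(-4.747) = 0.7958 + 0.0000 = 0.7958.

Power ≈ 0.796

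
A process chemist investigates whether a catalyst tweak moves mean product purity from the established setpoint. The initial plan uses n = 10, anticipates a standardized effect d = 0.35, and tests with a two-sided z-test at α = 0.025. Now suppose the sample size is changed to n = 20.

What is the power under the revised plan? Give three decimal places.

With n = 20: δ = d·√n = 0.35 × √20 = 1.5652. Critical value z_{0.0125} = 2.241.
Revised power = Φ(δ − 2.241) + Φ(−δ − 2.241) = Φ(-0.676) + Φ(-3.807) = 0.2495 + 0.0001 = 0.2495.

Power ≈ 0.250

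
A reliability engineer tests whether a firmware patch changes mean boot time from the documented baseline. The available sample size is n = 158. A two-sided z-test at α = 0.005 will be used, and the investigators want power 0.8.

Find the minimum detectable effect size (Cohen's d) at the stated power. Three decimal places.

d ≈ 0.290

Required noncentrality: δ = z_{0.0025} + z_{0.20} = 2.807 + 0.842 = 3.649.
(Lower-tail contribution to power is negligible for δ > 0.)
δ = d·√n ⇒ d = δ/√n = 3.649/√158 = 0.2903.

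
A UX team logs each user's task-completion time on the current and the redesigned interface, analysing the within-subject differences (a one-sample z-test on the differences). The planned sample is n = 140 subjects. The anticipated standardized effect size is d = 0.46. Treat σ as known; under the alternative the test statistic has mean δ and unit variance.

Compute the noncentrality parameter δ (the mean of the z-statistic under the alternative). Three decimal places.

The noncentrality parameter scales effect size by the design's sample-size factor: δ = d·√n = 0.46 × √140 = 5.4428

δ ≈ 5.443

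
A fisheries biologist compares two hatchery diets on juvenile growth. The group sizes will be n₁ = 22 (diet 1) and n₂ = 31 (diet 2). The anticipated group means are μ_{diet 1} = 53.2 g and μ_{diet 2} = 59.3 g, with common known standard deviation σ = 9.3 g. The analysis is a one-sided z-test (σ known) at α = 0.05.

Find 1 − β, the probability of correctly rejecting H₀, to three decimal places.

Power ≈ 0.761

Standardized effect: d = |μ_{diet 1} − μ_{diet 2}| / σ = |53.2 − 59.3| / 9.3 = 0.6559
Noncentrality parameter: λ = d / √(1/n₁ + 1/n₂) = 0.6559 / √(1/22 + 1/31) = 2.3529
One-sided α = 0.05 → critical value z_{0.05} = 1.645.
Power = Φ(λ − 1.645) = Φ(0.708) = 0.7605.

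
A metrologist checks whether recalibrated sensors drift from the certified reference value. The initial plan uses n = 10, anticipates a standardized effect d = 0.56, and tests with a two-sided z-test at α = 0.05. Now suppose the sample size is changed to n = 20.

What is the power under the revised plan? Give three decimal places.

Power ≈ 0.707

With n = 20: δ = d·√n = 0.56 × √20 = 2.5044. Critical value z_{0.025} = 1.960.
Revised power = Φ(δ − 1.960) + Φ(−δ − 1.960) = Φ(0.544) + Φ(-4.464) = 0.7069 + 0.0000 = 0.7069.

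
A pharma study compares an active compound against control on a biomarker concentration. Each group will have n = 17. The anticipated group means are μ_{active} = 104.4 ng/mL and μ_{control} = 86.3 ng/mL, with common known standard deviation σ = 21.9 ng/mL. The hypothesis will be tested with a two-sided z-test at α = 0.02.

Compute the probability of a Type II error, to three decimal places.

β ≈ 0.467

Standardized effect: d = |μ_{active} − μ_{control}| / σ = |104.4 − 86.3| / 21.9 = 0.8265
Noncentrality parameter: δ = d·√(n/2) = 0.8265 × √(17/2) = 2.4096
Critical value for a two-sided test at α = 0.02: z_{α/2} = 2.326.
Power = Φ(δ − 2.326) + Φ(−δ − 2.326) = Φ(0.083) + Φ(-4.736) = 0.5332 + 0.0000 = 0.5332.
Type II error: β = 1 − power = 1 − 0.5332 = 0.4668.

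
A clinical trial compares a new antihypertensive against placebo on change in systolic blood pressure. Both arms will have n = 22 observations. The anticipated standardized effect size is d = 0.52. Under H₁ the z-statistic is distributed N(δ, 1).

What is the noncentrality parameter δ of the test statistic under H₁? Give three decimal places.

The noncentrality parameter scales effect size by the design's sample-size factor: δ = d·√(n/2) = 0.52 × √(22/2) = 1.7246

δ ≈ 1.725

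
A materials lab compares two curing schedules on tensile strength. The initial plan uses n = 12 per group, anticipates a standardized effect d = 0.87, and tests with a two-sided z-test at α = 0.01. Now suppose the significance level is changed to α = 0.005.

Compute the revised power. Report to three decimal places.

Power ≈ 0.250

δ = d·√(n/2) = 0.87 × √(12/2) = 2.1311 (unchanged). New critical value: z_{0.0025} = 2.807.
Revised power = Φ(δ − 2.807) + Φ(−δ − 2.807) = Φ(-0.676) + Φ(-4.938) = 0.2495 + 0.0000 = 0.2495.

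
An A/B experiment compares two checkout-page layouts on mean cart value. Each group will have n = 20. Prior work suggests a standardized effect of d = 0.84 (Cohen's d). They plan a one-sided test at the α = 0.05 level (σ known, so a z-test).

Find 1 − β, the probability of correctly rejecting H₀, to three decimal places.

Power ≈ 0.844

Noncentrality parameter: δ = d·√(n/2) = 0.84 × √(20/2) = 2.6563
One-sided α = 0.05 → critical value z_{0.05} = 1.645.
Power = P(Z > 1.645 − δ) = Φ(1.011) = 0.8441.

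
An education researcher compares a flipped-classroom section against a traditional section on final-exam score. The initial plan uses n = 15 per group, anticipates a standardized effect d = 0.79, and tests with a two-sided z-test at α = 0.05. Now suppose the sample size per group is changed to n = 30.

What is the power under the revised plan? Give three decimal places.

Power ≈ 0.864

With n = 30 per group: δ = d·√(n/2) = 0.79 × √(30/2) = 3.0597. Critical value z_{0.025} = 1.960.
Revised power = Φ(δ − 1.960) + Φ(−δ − 1.960) = Φ(1.100) + Φ(-5.020) = 0.8643 + 0.0000 = 0.8643.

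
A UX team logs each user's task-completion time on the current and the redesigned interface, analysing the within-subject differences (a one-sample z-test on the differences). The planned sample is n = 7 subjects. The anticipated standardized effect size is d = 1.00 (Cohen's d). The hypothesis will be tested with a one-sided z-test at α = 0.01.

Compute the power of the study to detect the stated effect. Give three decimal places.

Power ≈ 0.625

Noncentrality parameter: δ = d·√n = 1.00 × √7 = 2.6458
Critical value for a one-sided test at α = 0.01: z_α = 2.326.
Power = P(Z > 2.326 − δ) = Φ(0.319) = 0.6253.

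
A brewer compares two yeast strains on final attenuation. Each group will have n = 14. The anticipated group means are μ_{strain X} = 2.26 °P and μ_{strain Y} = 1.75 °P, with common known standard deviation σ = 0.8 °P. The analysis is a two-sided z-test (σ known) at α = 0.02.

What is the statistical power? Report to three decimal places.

Power ≈ 0.261

Standardized effect: d = |μ_{strain X} − μ_{strain Y}| / σ = |2.26 − 1.75| / 0.8 = 0.6375
Noncentrality parameter: δ = d·√(n/2) = 0.6375 × √(14/2) = 1.6867
Two-sided α = 0.02 → critical value z_{0.01} = 2.326.
Power = Φ(δ − 2.326) + Φ(−δ − 2.326) = Φ(-0.640) + Φ(-4.013) = 0.2612 + 0.0000 = 0.2612.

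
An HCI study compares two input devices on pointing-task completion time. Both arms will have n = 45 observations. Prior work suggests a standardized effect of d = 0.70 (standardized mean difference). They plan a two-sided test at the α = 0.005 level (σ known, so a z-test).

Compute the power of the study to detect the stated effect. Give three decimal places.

Power ≈ 0.696

Noncentrality parameter: δ = d·√(n/2) = 0.70 × √(45/2) = 3.3204
Critical value for a two-sided test at α = 0.005: z_{α/2} = 2.807.
Power = Φ(δ − 2.807) + Φ(−δ − 2.807) = Φ(0.513) + Φ(-6.127) = 0.6961 + 0.0000 = 0.6961.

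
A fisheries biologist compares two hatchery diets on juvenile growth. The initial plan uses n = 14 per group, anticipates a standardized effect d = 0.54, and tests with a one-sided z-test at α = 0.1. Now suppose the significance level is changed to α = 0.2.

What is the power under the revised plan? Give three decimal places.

δ = d·√(n/2) = 0.54 × √(14/2) = 1.4287 (unchanged). New critical value: z_{0.2} = 0.842.
Revised power = Φ(δ − 0.842) = Φ(0.587) = 0.7214.

Power ≈ 0.721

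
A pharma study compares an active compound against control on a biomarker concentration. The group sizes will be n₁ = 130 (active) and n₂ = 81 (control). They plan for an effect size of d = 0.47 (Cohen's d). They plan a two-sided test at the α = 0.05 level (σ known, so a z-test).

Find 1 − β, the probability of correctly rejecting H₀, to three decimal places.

Noncentrality parameter: δ = d / √(1/n₁ + 1/n₂) = 0.47 / √(1/130 + 1/81) = 3.3203
Two-sided α = 0.05 → critical value z_{0.025} = 1.960.
Power = Φ(δ − 1.960) + Φ(−δ − 1.960) = Φ(1.360) + Φ(-5.280) = 0.9131 + 0.0000 = 0.9131.

Power ≈ 0.913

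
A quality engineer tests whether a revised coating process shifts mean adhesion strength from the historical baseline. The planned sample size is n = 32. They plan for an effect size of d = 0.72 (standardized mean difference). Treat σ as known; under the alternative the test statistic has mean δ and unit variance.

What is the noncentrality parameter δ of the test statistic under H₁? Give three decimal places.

δ ≈ 4.073

δ = d·√n = 0.72 × √32 = 4.0729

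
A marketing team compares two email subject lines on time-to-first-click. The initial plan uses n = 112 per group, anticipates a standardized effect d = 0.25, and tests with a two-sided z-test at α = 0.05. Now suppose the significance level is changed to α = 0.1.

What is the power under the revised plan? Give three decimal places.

δ = d·√(n/2) = 0.25 × √(112/2) = 1.8708 (unchanged). New critical value: z_{0.05} = 1.645.
Revised power = Φ(δ − 1.645) + Φ(−δ − 1.645) = Φ(0.226) + Φ(-3.516) = 0.5894 + 0.0002 = 0.5896.

Power ≈ 0.590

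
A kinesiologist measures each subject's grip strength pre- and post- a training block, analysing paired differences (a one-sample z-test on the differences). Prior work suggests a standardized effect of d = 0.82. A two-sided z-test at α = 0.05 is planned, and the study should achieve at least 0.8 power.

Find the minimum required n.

n = 12

For power 0.8 need Φ(δ − z_{0.025}) = 0.8, so δ = z_{0.025} + z_{0.20} = 1.960 + 0.842 = 2.802.
(The Φ(−δ − z_{α/2}) term is vanishingly small for δ > 0 and is dropped in the standard sample-size formula.)
δ = d·√n ⇒ n = (δ/d)² = (2.802 / 0.82)² = 11.67.
Rounding up, n = 12.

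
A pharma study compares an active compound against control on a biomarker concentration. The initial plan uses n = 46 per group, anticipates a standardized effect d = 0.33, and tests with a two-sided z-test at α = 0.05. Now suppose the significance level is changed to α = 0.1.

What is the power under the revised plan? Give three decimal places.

δ = d·√(n/2) = 0.33 × √(46/2) = 1.5826 (unchanged). New critical value: z_{0.05} = 1.645.
Revised power = Φ(δ − 1.645) + Φ(−δ − 1.645) = Φ(-0.062) + Φ(-3.227) = 0.4752 + 0.0006 = 0.4758.

Power ≈ 0.476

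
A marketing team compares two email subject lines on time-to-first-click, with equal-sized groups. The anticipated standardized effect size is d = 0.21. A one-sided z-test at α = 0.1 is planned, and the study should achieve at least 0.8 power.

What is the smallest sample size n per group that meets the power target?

For power 0.8 need Φ(δ − z_{0.1}) = 0.8, so δ = z_{0.1} + z_{0.20} = 1.282 + 0.842 = 2.123.
δ = d·√(n/2) ⇒ n = 2(δ/d)² = 2 × (2.123 / 0.21)² = 204.44.
Rounding up, n = 205 per group.

n = 205 per group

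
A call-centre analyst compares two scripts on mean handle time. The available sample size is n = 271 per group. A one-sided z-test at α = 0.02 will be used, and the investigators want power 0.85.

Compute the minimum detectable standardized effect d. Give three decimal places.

Required noncentrality: δ = z_{0.02} + z_{0.15} = 2.054 + 1.036 = 3.090.
δ = d·√(n/2) ⇒ d = δ/√(n/2) = 3.090/√(271/2) = 0.2655.

d ≈ 0.265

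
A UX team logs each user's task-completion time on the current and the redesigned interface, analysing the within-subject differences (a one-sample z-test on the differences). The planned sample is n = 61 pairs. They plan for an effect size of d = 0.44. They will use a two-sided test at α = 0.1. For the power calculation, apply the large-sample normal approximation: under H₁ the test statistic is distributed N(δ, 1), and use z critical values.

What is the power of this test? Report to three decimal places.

Noncentrality parameter: δ = d·√n = 0.44 × √61 = 3.4365
Two-sided α = 0.1 → critical value z_{0.05} = 1.645.
Power = Φ(δ − 1.645) + Φ(−δ − 1.645) = Φ(1.792) + Φ(-5.081) = 0.9634 + 0.0000 = 0.9634.

Power ≈ 0.963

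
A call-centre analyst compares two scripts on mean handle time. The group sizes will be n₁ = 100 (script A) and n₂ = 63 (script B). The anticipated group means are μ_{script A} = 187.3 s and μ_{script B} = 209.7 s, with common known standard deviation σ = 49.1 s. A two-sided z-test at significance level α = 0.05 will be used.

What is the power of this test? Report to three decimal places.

Power ≈ 0.810

Standardized effect: d = |μ_{script A} − μ_{script B}| / σ = |187.3 − 209.7| / 49.1 = 0.4562
Noncentrality parameter: δ = d / √(1/n₁ + 1/n₂) = 0.4562 / √(1/100 + 1/63) = 2.8362
Critical value for a two-sided test at α = 0.05: z_{α/2} = 1.960.
Power = Φ(δ − 1.960) + Φ(−δ − 1.960) = Φ(0.876) + Φ(-4.796) = 0.8096 + 0.0000 = 0.8096.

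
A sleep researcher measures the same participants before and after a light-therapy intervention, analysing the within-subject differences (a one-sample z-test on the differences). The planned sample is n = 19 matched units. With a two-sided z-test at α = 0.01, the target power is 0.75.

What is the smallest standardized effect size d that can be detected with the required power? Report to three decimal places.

Required noncentrality: δ = z_{0.005} + z_{0.25} = 2.576 + 0.674 = 3.250.
(The second rejection-region term Φ(−δ − z_{α/2}) is negligible and dropped.)
δ = d·√n ⇒ d = δ/√n = 3.250/√19 = 0.7457.

d ≈ 0.746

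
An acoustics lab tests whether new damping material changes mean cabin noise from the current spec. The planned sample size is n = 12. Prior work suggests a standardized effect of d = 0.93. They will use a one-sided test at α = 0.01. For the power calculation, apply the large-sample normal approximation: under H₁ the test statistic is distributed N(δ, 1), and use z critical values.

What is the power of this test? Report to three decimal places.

Power ≈ 0.815

Noncentrality parameter: λ = d·√n = 0.93 × √12 = 3.2216
Critical value for a one-sided test at α = 0.01: z_α = 2.326.
Power = Φ(λ − 2.326) = Φ(0.895) = 0.8147.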